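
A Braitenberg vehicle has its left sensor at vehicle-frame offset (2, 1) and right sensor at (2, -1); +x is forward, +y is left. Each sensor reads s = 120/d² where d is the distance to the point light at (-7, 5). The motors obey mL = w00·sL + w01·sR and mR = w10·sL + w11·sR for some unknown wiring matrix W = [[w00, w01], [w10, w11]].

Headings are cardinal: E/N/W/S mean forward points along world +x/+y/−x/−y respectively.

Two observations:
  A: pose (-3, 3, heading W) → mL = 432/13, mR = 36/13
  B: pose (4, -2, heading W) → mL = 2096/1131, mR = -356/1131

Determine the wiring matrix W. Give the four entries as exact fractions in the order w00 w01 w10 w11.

1 1 -1 1/2

obs A: pose=(-3,3,W) → sL=120/13, sR=24, mL=432/13, mR=36/13
obs B: pose=(4,-2,W) → sL=24/29, sR=40/39, mL=2096/1131, mR=-356/1131
sensor matrix S = [[120/13, 24], [24/29, 40/39]]; det S = -50944/4901
solve [mL_A; mL_B] = S·[w00; w01] and [mR_A; mR_B] = S·[w10; w11]:
  w00 = 1, w01 = 1, w10 = -1, w11 = 1/2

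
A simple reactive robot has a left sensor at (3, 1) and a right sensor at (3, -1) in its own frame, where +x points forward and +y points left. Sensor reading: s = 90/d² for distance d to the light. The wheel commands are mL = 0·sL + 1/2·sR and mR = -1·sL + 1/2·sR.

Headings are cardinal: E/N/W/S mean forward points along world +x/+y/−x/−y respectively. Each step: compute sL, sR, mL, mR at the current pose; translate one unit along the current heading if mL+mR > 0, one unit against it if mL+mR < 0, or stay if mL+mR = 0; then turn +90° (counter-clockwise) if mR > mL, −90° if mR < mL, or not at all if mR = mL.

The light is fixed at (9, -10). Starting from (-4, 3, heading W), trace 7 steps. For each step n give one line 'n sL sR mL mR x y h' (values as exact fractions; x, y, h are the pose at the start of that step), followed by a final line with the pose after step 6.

n=0: pose=(-4,3,W); sL=9/40, sR=45/226; mL=45/452, mR=-567/4520; mL+mR=-117/4520 → advance -1; mR−mL=-9/40 → turn -1·90°
n=1: pose=(-3,3,N); sL=18/85, sR=90/377; mL=45/377, mR=-2961/32045; mL+mR=864/32045 → advance +1; mR−mL=-18/85 → turn -1·90°
n=2: pose=(-3,4,E); sL=5/17, sR=9/25; mL=9/50, mR=-97/850; mL+mR=28/425 → advance +1; mR−mL=-5/17 → turn -1·90°
n=3: pose=(-2,4,S); sL=90/221, sR=18/53; mL=9/53, mR=-2781/11713; mL+mR=-792/11713 → advance -1; mR−mL=-90/221 → turn -1·90°
n=4: pose=(-2,5,W); sL=45/196, sR=45/226; mL=45/452, mR=-720/5537; mL+mR=-675/22148 → advance -1; mR−mL=-45/196 → turn -1·90°
n=5: pose=(-1,5,N); sL=18/89, sR=2/9; mL=1/9, mR=-73/801; mL+mR=16/801 → advance +1; mR−mL=-18/89 → turn -1·90°
n=6: pose=(-1,6,E); sL=45/169, sR=45/137; mL=45/274, mR=-4725/46306; mL+mR=1440/23153 → advance +1; mR−mL=-45/169 → turn -1·90°

0 9/40 45/226 45/452 -567/4520 -4 3 W
1 18/85 90/377 45/377 -2961/32045 -3 3 N
2 5/17 9/25 9/50 -97/850 -3 4 E
3 90/221 18/53 9/53 -2781/11713 -2 4 S
4 45/196 45/226 45/452 -720/5537 -2 5 W
5 18/89 2/9 1/9 -73/801 -1 5 N
6 45/169 45/137 45/274 -4725/46306 -1 6 E
final 0 6 S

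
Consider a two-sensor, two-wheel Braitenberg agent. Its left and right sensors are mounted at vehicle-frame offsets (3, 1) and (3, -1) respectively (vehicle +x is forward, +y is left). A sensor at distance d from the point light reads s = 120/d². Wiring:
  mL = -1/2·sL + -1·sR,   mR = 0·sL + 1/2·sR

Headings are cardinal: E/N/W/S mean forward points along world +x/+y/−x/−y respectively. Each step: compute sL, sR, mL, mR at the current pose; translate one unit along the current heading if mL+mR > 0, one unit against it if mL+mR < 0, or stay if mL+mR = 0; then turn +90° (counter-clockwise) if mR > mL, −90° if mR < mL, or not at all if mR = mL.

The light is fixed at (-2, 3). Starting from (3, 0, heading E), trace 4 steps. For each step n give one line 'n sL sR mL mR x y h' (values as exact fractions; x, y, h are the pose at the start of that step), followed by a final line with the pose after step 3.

n=0: pose=(3,0,E); sL=30/17, sR=3/2; mL=-81/34, mR=3/4; mL+mR=-111/68 → advance -1; mR−mL=213/68 → turn +1·90°
n=1: pose=(2,0,N); sL=40/3, sR=24/5; mL=-172/15, mR=12/5; mL+mR=-136/15 → advance -1; mR−mL=208/15 → turn +1·90°
n=2: pose=(2,-1,W); sL=60/13, sR=12; mL=-186/13, mR=6; mL+mR=-108/13 → advance -1; mR−mL=264/13 → turn +1·90°
n=3: pose=(3,-1,S); sL=24/17, sR=24/13; mL=-564/221, mR=12/13; mL+mR=-360/221 → advance -1; mR−mL=768/221 → turn +1·90°

0 30/17 3/2 -81/34 3/4 3 0 E
1 40/3 24/5 -172/15 12/5 2 0 N
2 60/13 12 -186/13 6 2 -1 W
3 24/17 24/13 -564/221 12/13 3 -1 S
final 3 0 E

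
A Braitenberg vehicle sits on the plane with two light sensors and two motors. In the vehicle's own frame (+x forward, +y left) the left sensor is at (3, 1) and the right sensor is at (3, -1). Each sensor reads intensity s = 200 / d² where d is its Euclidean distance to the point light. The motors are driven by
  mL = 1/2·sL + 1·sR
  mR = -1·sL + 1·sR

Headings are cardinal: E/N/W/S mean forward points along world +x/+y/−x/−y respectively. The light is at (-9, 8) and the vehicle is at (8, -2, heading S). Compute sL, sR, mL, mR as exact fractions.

200/493 8/17 332/493 32/493

left sensor world pos  = (9, -5); dL² = 493
right sensor world pos = (7, -5); dR² = 425
sL = 200/493 = 200/493
sR = 200/425 = 8/17
mL = 1/2·sL + 1·sR = 332/493
mR = -1·sL + 1·sR = 32/493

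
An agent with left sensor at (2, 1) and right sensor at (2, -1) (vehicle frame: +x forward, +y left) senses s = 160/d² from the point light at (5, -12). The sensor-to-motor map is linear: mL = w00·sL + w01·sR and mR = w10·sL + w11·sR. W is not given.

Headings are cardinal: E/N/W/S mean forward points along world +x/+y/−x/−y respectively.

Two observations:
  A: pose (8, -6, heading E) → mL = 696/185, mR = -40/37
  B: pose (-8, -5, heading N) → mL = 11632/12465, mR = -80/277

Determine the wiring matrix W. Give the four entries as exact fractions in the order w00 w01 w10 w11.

obs A: pose=(8,-6,E) → sL=80/37, sR=16/5, mL=696/185, mR=-40/37
obs B: pose=(-8,-5,N) → sL=160/277, sR=32/45, mL=11632/12465, mR=-80/277
sensor matrix S = [[80/37, 16/5], [160/277, 32/45]]; det S = -28672/92241
solve [mL_A; mL_B] = S·[w00; w01] and [mR_A; mR_B] = S·[w10; w11]:
  w00 = 1, w01 = 1/2, w10 = -1/2, w11 = 0

1 1/2 -1/2 0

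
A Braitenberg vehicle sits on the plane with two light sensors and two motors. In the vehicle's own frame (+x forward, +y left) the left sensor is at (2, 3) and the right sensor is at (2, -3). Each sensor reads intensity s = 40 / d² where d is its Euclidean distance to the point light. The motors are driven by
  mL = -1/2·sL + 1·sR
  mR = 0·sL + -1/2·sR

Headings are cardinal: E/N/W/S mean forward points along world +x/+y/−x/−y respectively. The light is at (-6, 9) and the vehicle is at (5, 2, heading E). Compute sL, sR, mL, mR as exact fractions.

left sensor world pos  = (7, 5); dL² = 185
right sensor world pos = (7, -1); dR² = 269
sL = 40/185 = 8/37
sR = 40/269 = 40/269
mL = -1/2·sL + 1·sR = 404/9953
mR = 0·sL + -1/2·sR = -20/269

8/37 40/269 404/9953 -20/269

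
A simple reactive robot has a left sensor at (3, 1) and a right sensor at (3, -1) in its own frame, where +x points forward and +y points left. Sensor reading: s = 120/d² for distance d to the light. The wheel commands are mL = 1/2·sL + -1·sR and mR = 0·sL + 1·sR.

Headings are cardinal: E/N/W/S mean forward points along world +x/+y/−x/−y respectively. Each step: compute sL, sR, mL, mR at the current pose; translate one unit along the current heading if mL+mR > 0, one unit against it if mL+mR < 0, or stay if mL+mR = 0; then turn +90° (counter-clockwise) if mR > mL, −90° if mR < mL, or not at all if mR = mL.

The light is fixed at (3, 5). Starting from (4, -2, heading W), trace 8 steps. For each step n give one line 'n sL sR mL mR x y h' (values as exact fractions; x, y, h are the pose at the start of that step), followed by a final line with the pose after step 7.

0 30/17 3 -36/17 3 4 -2 W
1 120/101 120/101 -60/101 120/101 3 -2 S
2 60/29 4/3 -26/87 4/3 3 -3 E
3 24/5 120/29 -252/145 120/29 4 -3 N
4 30/17 3 -36/17 3 4 -2 W
5 120/101 120/101 -60/101 120/101 3 -2 S
6 60/29 4/3 -26/87 4/3 3 -3 E
7 24/5 120/29 -252/145 120/29 4 -3 N
final 4 -2 W

n=0: pose=(4,-2,W); sL=30/17, sR=3; mL=-36/17, mR=3; mL+mR=15/17 → advance +1; mR−mL=87/17 → turn +1·90°
n=1: pose=(3,-2,S); sL=120/101, sR=120/101; mL=-60/101, mR=120/101; mL+mR=60/101 → advance +1; mR−mL=180/101 → turn +1·90°
n=2: pose=(3,-3,E); sL=60/29, sR=4/3; mL=-26/87, mR=4/3; mL+mR=30/29 → advance +1; mR−mL=142/87 → turn +1·90°
n=3: pose=(4,-3,N); sL=24/5, sR=120/29; mL=-252/145, mR=120/29; mL+mR=12/5 → advance +1; mR−mL=852/145 → turn +1·90°
n=4: pose=(4,-2,W); sL=30/17, sR=3; mL=-36/17, mR=3; mL+mR=15/17 → advance +1; mR−mL=87/17 → turn +1·90°
n=5: pose=(3,-2,S); sL=120/101, sR=120/101; mL=-60/101, mR=120/101; mL+mR=60/101 → advance +1; mR−mL=180/101 → turn +1·90°
n=6: pose=(3,-3,E); sL=60/29, sR=4/3; mL=-26/87, mR=4/3; mL+mR=30/29 → advance +1; mR−mL=142/87 → turn +1·90°
n=7: pose=(4,-3,N); sL=24/5, sR=120/29; mL=-252/145, mR=120/29; mL+mR=12/5 → advance +1; mR−mL=852/145 → turn +1·90°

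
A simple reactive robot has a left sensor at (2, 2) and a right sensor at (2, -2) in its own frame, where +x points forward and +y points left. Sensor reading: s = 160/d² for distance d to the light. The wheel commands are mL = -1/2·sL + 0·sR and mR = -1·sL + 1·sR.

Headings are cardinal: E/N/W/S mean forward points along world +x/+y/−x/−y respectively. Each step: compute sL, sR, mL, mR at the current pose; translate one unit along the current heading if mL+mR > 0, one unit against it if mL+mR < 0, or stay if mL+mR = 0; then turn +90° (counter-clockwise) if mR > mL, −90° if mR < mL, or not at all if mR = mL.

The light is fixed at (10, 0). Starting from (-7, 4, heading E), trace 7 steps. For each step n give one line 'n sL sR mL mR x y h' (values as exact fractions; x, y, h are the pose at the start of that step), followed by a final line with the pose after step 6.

n=0: pose=(-7,4,E); sL=160/261, sR=160/229; mL=-80/261, mR=5120/59769; mL+mR=-4400/19923 → advance -1; mR−mL=23440/59769 → turn +1·90°
n=1: pose=(-8,4,N); sL=40/109, sR=40/73; mL=-20/109, mR=1440/7957; mL+mR=-20/7957 → advance -1; mR−mL=2900/7957 → turn +1·90°
n=2: pose=(-8,3,W); sL=160/401, sR=32/85; mL=-80/401, mR=-768/34085; mL+mR=-7568/34085 → advance -1; mR−mL=6032/34085 → turn +1·90°
n=3: pose=(-7,3,S); sL=80/113, sR=80/181; mL=-40/113, mR=-5440/20453; mL+mR=-12680/20453 → advance -1; mR−mL=1800/20453 → turn +1·90°
n=4: pose=(-7,4,E); sL=160/261, sR=160/229; mL=-80/261, mR=5120/59769; mL+mR=-4400/19923 → advance -1; mR−mL=23440/59769 → turn +1·90°
n=5: pose=(-8,4,N); sL=40/109, sR=40/73; mL=-20/109, mR=1440/7957; mL+mR=-20/7957 → advance -1; mR−mL=2900/7957 → turn +1·90°
n=6: pose=(-8,3,W); sL=160/401, sR=32/85; mL=-80/401, mR=-768/34085; mL+mR=-7568/34085 → advance -1; mR−mL=6032/34085 → turn +1·90°

0 160/261 160/229 -80/261 5120/59769 -7 4 E
1 40/109 40/73 -20/109 1440/7957 -8 4 N
2 160/401 32/85 -80/401 -768/34085 -8 3 W
3 80/113 80/181 -40/113 -5440/20453 -7 3 S
4 160/261 160/229 -80/261 5120/59769 -7 4 E
5 40/109 40/73 -20/109 1440/7957 -8 4 N
6 160/401 32/85 -80/401 -768/34085 -8 3 W
final -7 3 S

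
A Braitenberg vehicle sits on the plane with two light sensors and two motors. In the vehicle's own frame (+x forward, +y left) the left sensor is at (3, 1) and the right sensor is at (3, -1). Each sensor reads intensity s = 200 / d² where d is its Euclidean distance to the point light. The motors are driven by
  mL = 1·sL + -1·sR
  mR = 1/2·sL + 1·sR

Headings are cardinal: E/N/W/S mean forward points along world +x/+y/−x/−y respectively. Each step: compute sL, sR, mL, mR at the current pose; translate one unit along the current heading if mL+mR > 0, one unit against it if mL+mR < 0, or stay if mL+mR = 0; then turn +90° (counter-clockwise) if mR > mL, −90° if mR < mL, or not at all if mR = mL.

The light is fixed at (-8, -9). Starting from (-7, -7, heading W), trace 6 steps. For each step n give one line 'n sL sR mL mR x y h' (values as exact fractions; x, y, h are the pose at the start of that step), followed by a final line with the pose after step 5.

0 40 200/13 320/13 460/13 -7 -7 W
1 100 100 0 150 -8 -7 S
2 200/13 200/9 -800/117 3500/117 -8 -8 E
3 25/2 10 5/2 65/4 -7 -8 N
4 40 200/13 320/13 460/13 -7 -7 W
5 100 100 0 150 -8 -7 S
final -8 -8 E

n=0: pose=(-7,-7,W); sL=40, sR=200/13; mL=320/13, mR=460/13; mL+mR=60 → advance +1; mR−mL=140/13 → turn +1·90°
n=1: pose=(-8,-7,S); sL=100, sR=100; mL=0, mR=150; mL+mR=150 → advance +1; mR−mL=150 → turn +1·90°
n=2: pose=(-8,-8,E); sL=200/13, sR=200/9; mL=-800/117, mR=3500/117; mL+mR=300/13 → advance +1; mR−mL=4300/117 → turn +1·90°
n=3: pose=(-7,-8,N); sL=25/2, sR=10; mL=5/2, mR=65/4; mL+mR=75/4 → advance +1; mR−mL=55/4 → turn +1·90°
n=4: pose=(-7,-7,W); sL=40, sR=200/13; mL=320/13, mR=460/13; mL+mR=60 → advance +1; mR−mL=140/13 → turn +1·90°
n=5: pose=(-8,-7,S); sL=100, sR=100; mL=0, mR=150; mL+mR=150 → advance +1; mR−mL=150 → turn +1·90°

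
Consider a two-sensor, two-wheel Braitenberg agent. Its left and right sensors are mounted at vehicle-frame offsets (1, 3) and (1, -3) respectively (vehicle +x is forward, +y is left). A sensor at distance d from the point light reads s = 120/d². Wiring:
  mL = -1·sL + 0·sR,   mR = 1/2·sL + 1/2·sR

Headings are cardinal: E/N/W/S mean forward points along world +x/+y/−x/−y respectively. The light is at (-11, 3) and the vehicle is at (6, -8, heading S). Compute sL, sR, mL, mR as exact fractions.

left sensor world pos  = (9, -9); dL² = 544
right sensor world pos = (3, -9); dR² = 340
sL = 120/544 = 15/68
sR = 120/340 = 6/17
mL = -1·sL + 0·sR = -15/68
mR = 1/2·sL + 1/2·sR = 39/136

15/68 6/17 -15/68 39/136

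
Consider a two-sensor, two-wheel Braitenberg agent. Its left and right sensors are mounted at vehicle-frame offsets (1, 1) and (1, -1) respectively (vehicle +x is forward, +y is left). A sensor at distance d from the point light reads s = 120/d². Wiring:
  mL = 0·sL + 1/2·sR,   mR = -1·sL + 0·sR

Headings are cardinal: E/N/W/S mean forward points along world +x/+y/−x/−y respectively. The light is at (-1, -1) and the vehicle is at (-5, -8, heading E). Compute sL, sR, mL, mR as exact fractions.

8/3 120/73 60/73 -8/3

left sensor world pos  = (-4, -7); dL² = 45
right sensor world pos = (-4, -9); dR² = 73
sL = 120/45 = 8/3
sR = 120/73 = 120/73
mL = 0·sL + 1/2·sR = 60/73
mR = -1·sL + 0·sR = -8/3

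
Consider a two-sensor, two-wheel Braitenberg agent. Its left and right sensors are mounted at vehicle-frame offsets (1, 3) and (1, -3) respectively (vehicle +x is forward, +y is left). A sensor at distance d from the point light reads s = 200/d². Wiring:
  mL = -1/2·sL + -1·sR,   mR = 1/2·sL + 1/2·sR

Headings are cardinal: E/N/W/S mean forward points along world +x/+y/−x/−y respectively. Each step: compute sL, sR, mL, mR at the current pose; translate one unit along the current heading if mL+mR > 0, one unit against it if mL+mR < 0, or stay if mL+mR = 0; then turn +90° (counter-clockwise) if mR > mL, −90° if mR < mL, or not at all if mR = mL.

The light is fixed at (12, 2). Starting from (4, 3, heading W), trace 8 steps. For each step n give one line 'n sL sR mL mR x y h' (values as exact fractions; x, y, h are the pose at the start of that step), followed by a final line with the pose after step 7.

0 40/17 200/97 -5340/1649 3640/1649 4 3 W
1 25/2 2 -33/4 29/4 5 3 S
2 200/61 200/37 -15900/2257 9800/2257 5 4 E
3 20/13 100/17 -1470/221 820/221 4 4 N
4 40/17 200/97 -5340/1649 3640/1649 4 3 W
5 25/2 2 -33/4 29/4 5 3 S
6 200/61 200/37 -15900/2257 9800/2257 5 4 E
7 20/13 100/17 -1470/221 820/221 4 4 N
final 4 3 W

n=0: pose=(4,3,W); sL=40/17, sR=200/97; mL=-5340/1649, mR=3640/1649; mL+mR=-100/97 → advance -1; mR−mL=8980/1649 → turn +1·90°
n=1: pose=(5,3,S); sL=25/2, sR=2; mL=-33/4, mR=29/4; mL+mR=-1 → advance -1; mR−mL=31/2 → turn +1·90°
n=2: pose=(5,4,E); sL=200/61, sR=200/37; mL=-15900/2257, mR=9800/2257; mL+mR=-100/37 → advance -1; mR−mL=25700/2257 → turn +1·90°
n=3: pose=(4,4,N); sL=20/13, sR=100/17; mL=-1470/221, mR=820/221; mL+mR=-50/17 → advance -1; mR−mL=2290/221 → turn +1·90°
n=4: pose=(4,3,W); sL=40/17, sR=200/97; mL=-5340/1649, mR=3640/1649; mL+mR=-100/97 → advance -1; mR−mL=8980/1649 → turn +1·90°
n=5: pose=(5,3,S); sL=25/2, sR=2; mL=-33/4, mR=29/4; mL+mR=-1 → advance -1; mR−mL=31/2 → turn +1·90°
n=6: pose=(5,4,E); sL=200/61, sR=200/37; mL=-15900/2257, mR=9800/2257; mL+mR=-100/37 → advance -1; mR−mL=25700/2257 → turn +1·90°
n=7: pose=(4,4,N); sL=20/13, sR=100/17; mL=-1470/221, mR=820/221; mL+mR=-50/17 → advance -1; mR−mL=2290/221 → turn +1·90°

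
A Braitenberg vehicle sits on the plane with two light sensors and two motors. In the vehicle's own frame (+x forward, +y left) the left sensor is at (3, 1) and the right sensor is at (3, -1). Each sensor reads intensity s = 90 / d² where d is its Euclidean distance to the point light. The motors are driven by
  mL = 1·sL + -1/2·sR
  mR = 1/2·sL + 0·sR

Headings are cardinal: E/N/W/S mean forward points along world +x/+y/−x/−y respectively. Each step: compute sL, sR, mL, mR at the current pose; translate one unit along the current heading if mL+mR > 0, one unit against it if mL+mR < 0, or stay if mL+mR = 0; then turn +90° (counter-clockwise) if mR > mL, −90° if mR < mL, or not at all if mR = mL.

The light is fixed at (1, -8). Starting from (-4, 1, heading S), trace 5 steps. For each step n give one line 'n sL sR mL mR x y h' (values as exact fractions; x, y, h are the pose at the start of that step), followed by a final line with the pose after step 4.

0 45/26 5/4 115/104 45/52 -4 1 S
1 90/113 18/29 1593/3277 45/113 -4 0 W
2 9/17 45/73 549/2482 9/34 -5 0 N
3 18/29 90/181 1953/5249 9/29 -5 1 W
4 45/104 1/2 19/104 45/208 -6 1 N
final -6 2 W

n=0: pose=(-4,1,S); sL=45/26, sR=5/4; mL=115/104, mR=45/52; mL+mR=205/104 → advance +1; mR−mL=-25/104 → turn -1·90°
n=1: pose=(-4,0,W); sL=90/113, sR=18/29; mL=1593/3277, mR=45/113; mL+mR=2898/3277 → advance +1; mR−mL=-288/3277 → turn -1·90°
n=2: pose=(-5,0,N); sL=9/17, sR=45/73; mL=549/2482, mR=9/34; mL+mR=603/1241 → advance +1; mR−mL=54/1241 → turn +1·90°
n=3: pose=(-5,1,W); sL=18/29, sR=90/181; mL=1953/5249, mR=9/29; mL+mR=3582/5249 → advance +1; mR−mL=-324/5249 → turn -1·90°
n=4: pose=(-6,1,N); sL=45/104, sR=1/2; mL=19/104, mR=45/208; mL+mR=83/208 → advance +1; mR−mL=7/208 → turn +1·90°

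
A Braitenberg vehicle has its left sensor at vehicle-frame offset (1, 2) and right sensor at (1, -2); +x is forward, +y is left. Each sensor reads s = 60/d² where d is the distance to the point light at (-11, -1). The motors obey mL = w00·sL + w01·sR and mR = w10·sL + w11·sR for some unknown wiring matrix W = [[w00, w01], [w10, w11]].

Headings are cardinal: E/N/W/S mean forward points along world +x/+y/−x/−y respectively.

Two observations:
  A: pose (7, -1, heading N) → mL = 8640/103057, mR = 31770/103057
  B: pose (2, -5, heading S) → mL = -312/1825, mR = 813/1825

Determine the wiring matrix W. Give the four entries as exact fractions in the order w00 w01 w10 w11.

1 -1 1 1/2

obs A: pose=(7,-1,N) → sL=60/257, sR=60/401, mL=8640/103057, mR=31770/103057
obs B: pose=(2,-5,S) → sL=6/25, sR=30/73, mL=-312/1825, mR=813/1825
sensor matrix S = [[60/257, 60/401], [6/25, 30/73]]; det S = 2258208/37615805
solve [mL_A; mL_B] = S·[w00; w01] and [mR_A; mR_B] = S·[w10; w11]:
  w00 = 1, w01 = -1, w10 = 1, w11 = 1/2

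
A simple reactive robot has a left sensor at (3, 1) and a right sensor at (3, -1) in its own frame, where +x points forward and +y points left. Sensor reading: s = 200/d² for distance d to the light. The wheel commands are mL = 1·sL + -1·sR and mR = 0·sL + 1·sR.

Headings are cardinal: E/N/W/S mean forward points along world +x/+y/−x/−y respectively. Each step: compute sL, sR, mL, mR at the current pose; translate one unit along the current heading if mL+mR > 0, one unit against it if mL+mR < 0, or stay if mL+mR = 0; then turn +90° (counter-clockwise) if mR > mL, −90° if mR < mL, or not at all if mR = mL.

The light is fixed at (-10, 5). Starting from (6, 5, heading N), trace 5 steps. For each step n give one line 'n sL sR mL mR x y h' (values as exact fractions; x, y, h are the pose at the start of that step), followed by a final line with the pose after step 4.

n=0: pose=(6,5,N); sL=100/117, sR=100/149; mL=3200/17433, mR=100/149; mL+mR=100/117 → advance +1; mR−mL=8500/17433 → turn +1·90°
n=1: pose=(6,6,W); sL=200/169, sR=200/173; mL=800/29237, mR=200/173; mL+mR=200/169 → advance +1; mR−mL=33000/29237 → turn +1·90°
n=2: pose=(5,6,S); sL=10/13, sR=1; mL=-3/13, mR=1; mL+mR=10/13 → advance +1; mR−mL=16/13 → turn +1·90°
n=3: pose=(5,5,E); sL=8/13, sR=8/13; mL=0, mR=8/13; mL+mR=8/13 → advance +1; mR−mL=8/13 → turn +1·90°
n=4: pose=(6,5,N); sL=100/117, sR=100/149; mL=3200/17433, mR=100/149; mL+mR=100/117 → advance +1; mR−mL=8500/17433 → turn +1·90°

0 100/117 100/149 3200/17433 100/149 6 5 N
1 200/169 200/173 800/29237 200/173 6 6 W
2 10/13 1 -3/13 1 5 6 S
3 8/13 8/13 0 8/13 5 5 E
4 100/117 100/149 3200/17433 100/149 6 5 N
final 6 6 W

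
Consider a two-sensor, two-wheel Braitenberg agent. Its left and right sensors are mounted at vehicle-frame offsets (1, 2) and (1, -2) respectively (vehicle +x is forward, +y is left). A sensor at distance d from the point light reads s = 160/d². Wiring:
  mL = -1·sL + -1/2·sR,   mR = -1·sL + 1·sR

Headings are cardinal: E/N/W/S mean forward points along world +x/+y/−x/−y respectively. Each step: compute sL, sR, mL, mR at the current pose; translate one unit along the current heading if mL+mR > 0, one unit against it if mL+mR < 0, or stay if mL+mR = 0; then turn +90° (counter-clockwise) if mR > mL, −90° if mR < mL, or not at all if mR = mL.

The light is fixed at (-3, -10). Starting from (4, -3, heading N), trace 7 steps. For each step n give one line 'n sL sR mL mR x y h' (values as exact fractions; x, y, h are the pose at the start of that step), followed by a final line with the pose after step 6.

n=0: pose=(4,-3,N); sL=160/89, sR=32/29; mL=-6064/2581, mR=-1792/2581; mL+mR=-7856/2581 → advance -1; mR−mL=48/29 → turn +1·90°
n=1: pose=(4,-4,W); sL=40/13, sR=8/5; mL=-252/65, mR=-96/65; mL+mR=-348/65 → advance -1; mR−mL=12/5 → turn +1·90°
n=2: pose=(5,-4,S); sL=32/25, sR=160/61; mL=-3952/1525, mR=2048/1525; mL+mR=-1904/1525 → advance -1; mR−mL=240/61 → turn +1·90°
n=3: pose=(5,-3,E); sL=80/81, sR=80/53; mL=-7480/4293, mR=2240/4293; mL+mR=-5240/4293 → advance -1; mR−mL=120/53 → turn +1·90°
n=4: pose=(4,-3,N); sL=160/89, sR=32/29; mL=-6064/2581, mR=-1792/2581; mL+mR=-7856/2581 → advance -1; mR−mL=48/29 → turn +1·90°
n=5: pose=(4,-4,W); sL=40/13, sR=8/5; mL=-252/65, mR=-96/65; mL+mR=-348/65 → advance -1; mR−mL=12/5 → turn +1·90°
n=6: pose=(5,-4,S); sL=32/25, sR=160/61; mL=-3952/1525, mR=2048/1525; mL+mR=-1904/1525 → advance -1; mR−mL=240/61 → turn +1·90°

0 160/89 32/29 -6064/2581 -1792/2581 4 -3 N
1 40/13 8/5 -252/65 -96/65 4 -4 W
2 32/25 160/61 -3952/1525 2048/1525 5 -4 S
3 80/81 80/53 -7480/4293 2240/4293 5 -3 E
4 160/89 32/29 -6064/2581 -1792/2581 4 -3 N
5 40/13 8/5 -252/65 -96/65 4 -4 W
6 32/25 160/61 -3952/1525 2048/1525 5 -4 S
final 5 -3 E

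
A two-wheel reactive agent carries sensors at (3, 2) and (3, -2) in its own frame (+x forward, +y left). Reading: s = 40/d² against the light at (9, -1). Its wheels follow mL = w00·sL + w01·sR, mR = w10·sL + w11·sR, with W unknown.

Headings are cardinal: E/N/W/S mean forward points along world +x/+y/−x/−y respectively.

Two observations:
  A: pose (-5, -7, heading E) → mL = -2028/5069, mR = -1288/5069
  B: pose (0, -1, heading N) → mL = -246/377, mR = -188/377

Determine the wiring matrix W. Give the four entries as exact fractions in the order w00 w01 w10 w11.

-1 -1/2 -1/2 -1/2

obs A: pose=(-5,-7,E) → sL=40/137, sR=8/37, mL=-2028/5069, mR=-1288/5069
obs B: pose=(0,-1,N) → sL=4/13, sR=20/29, mL=-246/377, mR=-188/377
sensor matrix S = [[40/137, 8/37], [4/13, 20/29]]; det S = 257664/1911013
solve [mL_A; mL_B] = S·[w00; w01] and [mR_A; mR_B] = S·[w10; w11]:
  w00 = -1, w01 = -1/2, w10 = -1/2, w11 = -1/2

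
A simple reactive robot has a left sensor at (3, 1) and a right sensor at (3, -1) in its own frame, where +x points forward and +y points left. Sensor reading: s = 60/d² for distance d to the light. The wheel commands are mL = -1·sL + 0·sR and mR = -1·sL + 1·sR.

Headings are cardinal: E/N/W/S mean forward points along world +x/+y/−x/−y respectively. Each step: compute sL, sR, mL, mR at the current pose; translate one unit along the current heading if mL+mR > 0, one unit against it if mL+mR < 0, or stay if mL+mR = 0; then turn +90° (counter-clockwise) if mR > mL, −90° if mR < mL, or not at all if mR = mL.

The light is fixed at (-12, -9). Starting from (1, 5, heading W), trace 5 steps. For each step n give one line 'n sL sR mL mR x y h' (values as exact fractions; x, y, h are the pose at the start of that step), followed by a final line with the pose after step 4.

n=0: pose=(1,5,W); sL=60/269, sR=12/65; mL=-60/269, mR=-672/17485; mL+mR=-4572/17485 → advance -1; mR−mL=12/65 → turn +1·90°
n=1: pose=(2,5,S); sL=30/173, sR=6/29; mL=-30/173, mR=168/5017; mL+mR=-702/5017 → advance -1; mR−mL=6/29 → turn +1·90°
n=2: pose=(2,6,E); sL=12/109, sR=12/97; mL=-12/109, mR=144/10573; mL+mR=-1020/10573 → advance -1; mR−mL=12/97 → turn +1·90°
n=3: pose=(1,6,N); sL=5/39, sR=3/26; mL=-5/39, mR=-1/78; mL+mR=-11/78 → advance -1; mR−mL=3/26 → turn +1·90°
n=4: pose=(1,5,W); sL=60/269, sR=12/65; mL=-60/269, mR=-672/17485; mL+mR=-4572/17485 → advance -1; mR−mL=12/65 → turn +1·90°

0 60/269 12/65 -60/269 -672/17485 1 5 W
1 30/173 6/29 -30/173 168/5017 2 5 S
2 12/109 12/97 -12/109 144/10573 2 6 E
3 5/39 3/26 -5/39 -1/78 1 6 N
4 60/269 12/65 -60/269 -672/17485 1 5 W
final 2 5 S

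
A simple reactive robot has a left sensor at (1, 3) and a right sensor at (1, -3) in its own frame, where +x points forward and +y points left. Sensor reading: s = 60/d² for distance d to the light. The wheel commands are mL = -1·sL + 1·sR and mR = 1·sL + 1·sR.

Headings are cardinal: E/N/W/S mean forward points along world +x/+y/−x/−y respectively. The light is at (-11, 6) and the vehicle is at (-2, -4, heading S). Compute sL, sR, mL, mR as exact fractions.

left sensor world pos  = (1, -5); dL² = 265
right sensor world pos = (-5, -5); dR² = 157
sL = 60/265 = 12/53
sR = 60/157 = 60/157
mL = -1·sL + 1·sR = 1296/8321
mR = 1·sL + 1·sR = 5064/8321

12/53 60/157 1296/8321 5064/8321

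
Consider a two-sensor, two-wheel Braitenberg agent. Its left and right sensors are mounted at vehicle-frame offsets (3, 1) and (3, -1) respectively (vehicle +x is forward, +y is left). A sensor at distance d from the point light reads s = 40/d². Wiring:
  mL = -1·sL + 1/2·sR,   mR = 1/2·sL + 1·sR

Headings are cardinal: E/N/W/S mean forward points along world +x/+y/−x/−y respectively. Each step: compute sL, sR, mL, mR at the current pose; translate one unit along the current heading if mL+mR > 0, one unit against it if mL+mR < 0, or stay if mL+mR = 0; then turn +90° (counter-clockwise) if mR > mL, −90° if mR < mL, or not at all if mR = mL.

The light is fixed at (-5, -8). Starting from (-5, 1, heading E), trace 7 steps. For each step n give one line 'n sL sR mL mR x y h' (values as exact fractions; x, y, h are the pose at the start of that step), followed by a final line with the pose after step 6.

n=0: pose=(-5,1,E); sL=40/109, sR=40/73; mL=-740/7957, mR=5820/7957; mL+mR=5080/7957 → advance +1; mR−mL=6560/7957 → turn +1·90°
n=1: pose=(-4,1,N); sL=5/18, sR=10/37; mL=-95/666, mR=545/1332; mL+mR=355/1332 → advance +1; mR−mL=245/444 → turn +1·90°
n=2: pose=(-4,2,W); sL=8/17, sR=8/25; mL=-132/425, mR=236/425; mL+mR=104/425 → advance +1; mR−mL=368/425 → turn +1·90°
n=3: pose=(-5,2,S); sL=4/5, sR=4/5; mL=-2/5, mR=6/5; mL+mR=4/5 → advance +1; mR−mL=8/5 → turn +1·90°
n=4: pose=(-5,1,E); sL=40/109, sR=40/73; mL=-740/7957, mR=5820/7957; mL+mR=5080/7957 → advance +1; mR−mL=6560/7957 → turn +1·90°
n=5: pose=(-4,1,N); sL=5/18, sR=10/37; mL=-95/666, mR=545/1332; mL+mR=355/1332 → advance +1; mR−mL=245/444 → turn +1·90°
n=6: pose=(-4,2,W); sL=8/17, sR=8/25; mL=-132/425, mR=236/425; mL+mR=104/425 → advance +1; mR−mL=368/425 → turn +1·90°

0 40/109 40/73 -740/7957 5820/7957 -5 1 E
1 5/18 10/37 -95/666 545/1332 -4 1 N
2 8/17 8/25 -132/425 236/425 -4 2 W
3 4/5 4/5 -2/5 6/5 -5 2 S
4 40/109 40/73 -740/7957 5820/7957 -5 1 E
5 5/18 10/37 -95/666 545/1332 -4 1 N
6 8/17 8/25 -132/425 236/425 -4 2 W
final -5 2 S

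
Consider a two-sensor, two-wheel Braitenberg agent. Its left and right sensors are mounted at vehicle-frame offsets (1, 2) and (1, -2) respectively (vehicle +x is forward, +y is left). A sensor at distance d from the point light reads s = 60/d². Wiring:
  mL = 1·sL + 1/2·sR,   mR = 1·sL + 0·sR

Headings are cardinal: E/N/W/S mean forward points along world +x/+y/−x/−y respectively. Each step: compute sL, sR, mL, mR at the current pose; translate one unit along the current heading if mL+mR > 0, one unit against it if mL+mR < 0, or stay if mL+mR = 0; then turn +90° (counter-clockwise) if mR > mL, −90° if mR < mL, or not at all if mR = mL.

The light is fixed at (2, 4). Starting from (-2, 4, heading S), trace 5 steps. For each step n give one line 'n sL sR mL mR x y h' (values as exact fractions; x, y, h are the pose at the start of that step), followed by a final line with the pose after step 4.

0 12 60/37 474/37 12 -2 4 S
1 30/17 30/13 645/221 30/17 -2 3 W
2 60/49 20/3 670/147 60/49 -3 3 N
3 3 3 9/2 3 -3 4 E
4 12 60/37 474/37 12 -2 4 S
final -2 3 W

n=0: pose=(-2,4,S); sL=12, sR=60/37; mL=474/37, mR=12; mL+mR=918/37 → advance +1; mR−mL=-30/37 → turn -1·90°
n=1: pose=(-2,3,W); sL=30/17, sR=30/13; mL=645/221, mR=30/17; mL+mR=1035/221 → advance +1; mR−mL=-15/13 → turn -1·90°
n=2: pose=(-3,3,N); sL=60/49, sR=20/3; mL=670/147, mR=60/49; mL+mR=850/147 → advance +1; mR−mL=-10/3 → turn -1·90°
n=3: pose=(-3,4,E); sL=3, sR=3; mL=9/2, mR=3; mL+mR=15/2 → advance +1; mR−mL=-3/2 → turn -1·90°
n=4: pose=(-2,4,S); sL=12, sR=60/37; mL=474/37, mR=12; mL+mR=918/37 → advance +1; mR−mL=-30/37 → turn -1·90°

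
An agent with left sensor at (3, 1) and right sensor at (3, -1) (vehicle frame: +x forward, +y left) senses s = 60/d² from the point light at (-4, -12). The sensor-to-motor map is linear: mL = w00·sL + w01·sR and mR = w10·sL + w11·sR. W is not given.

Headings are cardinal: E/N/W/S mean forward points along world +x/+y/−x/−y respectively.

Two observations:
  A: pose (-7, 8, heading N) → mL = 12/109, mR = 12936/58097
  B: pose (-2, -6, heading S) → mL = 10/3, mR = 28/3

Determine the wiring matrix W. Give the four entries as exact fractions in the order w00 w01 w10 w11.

1 0 1 1

obs A: pose=(-7,8,N) → sL=12/109, sR=60/533, mL=12/109, mR=12936/58097
obs B: pose=(-2,-6,S) → sL=10/3, sR=6, mL=10/3, mR=28/3
sensor matrix S = [[12/109, 60/533], [10/3, 6]]; det S = 16576/58097
solve [mL_A; mL_B] = S·[w00; w01] and [mR_A; mR_B] = S·[w10; w11]:
  w00 = 1, w01 = 0, w10 = 1, w11 = 1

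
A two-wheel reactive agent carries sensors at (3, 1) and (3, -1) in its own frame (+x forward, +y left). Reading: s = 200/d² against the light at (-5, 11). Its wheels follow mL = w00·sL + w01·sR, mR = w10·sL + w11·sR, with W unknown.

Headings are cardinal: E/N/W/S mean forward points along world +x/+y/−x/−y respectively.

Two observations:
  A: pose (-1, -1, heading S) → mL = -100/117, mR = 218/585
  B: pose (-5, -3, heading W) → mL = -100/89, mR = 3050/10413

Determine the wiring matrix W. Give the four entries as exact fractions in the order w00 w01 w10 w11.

0 -1 1 -1/2

obs A: pose=(-1,-1,S) → sL=4/5, sR=100/117, mL=-100/117, mR=218/585
obs B: pose=(-5,-3,W) → sL=100/117, sR=100/89, mL=-100/89, mR=3050/10413
sensor matrix S = [[4/5, 100/117], [100/117, 100/89]]; det S = 205120/1218321
solve [mL_A; mL_B] = S·[w00; w01] and [mR_A; mR_B] = S·[w10; w11]:
  w00 = 0, w01 = -1, w10 = 1, w11 = -1/2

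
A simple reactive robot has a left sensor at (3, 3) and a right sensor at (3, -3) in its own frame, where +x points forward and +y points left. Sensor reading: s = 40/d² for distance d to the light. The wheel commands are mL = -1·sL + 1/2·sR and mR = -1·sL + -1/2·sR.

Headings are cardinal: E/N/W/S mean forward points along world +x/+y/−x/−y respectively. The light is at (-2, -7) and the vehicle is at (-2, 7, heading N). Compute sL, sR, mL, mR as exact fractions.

left sensor world pos  = (-5, 10); dL² = 298
right sensor world pos = (1, 10); dR² = 298
sL = 40/298 = 20/149
sR = 40/298 = 20/149
mL = -1·sL + 1/2·sR = -10/149
mR = -1·sL + -1/2·sR = -30/149

20/149 20/149 -10/149 -30/149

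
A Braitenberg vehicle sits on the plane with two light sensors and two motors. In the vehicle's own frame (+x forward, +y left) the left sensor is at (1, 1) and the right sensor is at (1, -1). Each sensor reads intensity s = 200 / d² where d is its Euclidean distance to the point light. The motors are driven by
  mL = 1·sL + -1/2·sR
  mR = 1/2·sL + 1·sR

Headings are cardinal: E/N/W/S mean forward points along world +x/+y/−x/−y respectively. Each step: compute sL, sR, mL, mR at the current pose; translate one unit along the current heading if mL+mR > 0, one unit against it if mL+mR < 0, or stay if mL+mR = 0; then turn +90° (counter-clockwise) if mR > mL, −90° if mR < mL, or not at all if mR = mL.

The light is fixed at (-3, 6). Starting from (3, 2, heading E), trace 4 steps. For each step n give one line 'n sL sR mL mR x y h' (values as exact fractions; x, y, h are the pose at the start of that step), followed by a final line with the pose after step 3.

0 100/29 100/37 2250/1073 4750/1073 3 2 E
1 40/9 200/73 2020/657 3260/657 4 2 N
2 50/13 5 35/26 90/13 4 3 W
3 40/13 200/41 340/533 3420/533 3 3 S
final 3 2 E

n=0: pose=(3,2,E); sL=100/29, sR=100/37; mL=2250/1073, mR=4750/1073; mL+mR=7000/1073 → advance +1; mR−mL=2500/1073 → turn +1·90°
n=1: pose=(4,2,N); sL=40/9, sR=200/73; mL=2020/657, mR=3260/657; mL+mR=1760/219 → advance +1; mR−mL=1240/657 → turn +1·90°
n=2: pose=(4,3,W); sL=50/13, sR=5; mL=35/26, mR=90/13; mL+mR=215/26 → advance +1; mR−mL=145/26 → turn +1·90°
n=3: pose=(3,3,S); sL=40/13, sR=200/41; mL=340/533, mR=3420/533; mL+mR=3760/533 → advance +1; mR−mL=3080/533 → turn +1·90°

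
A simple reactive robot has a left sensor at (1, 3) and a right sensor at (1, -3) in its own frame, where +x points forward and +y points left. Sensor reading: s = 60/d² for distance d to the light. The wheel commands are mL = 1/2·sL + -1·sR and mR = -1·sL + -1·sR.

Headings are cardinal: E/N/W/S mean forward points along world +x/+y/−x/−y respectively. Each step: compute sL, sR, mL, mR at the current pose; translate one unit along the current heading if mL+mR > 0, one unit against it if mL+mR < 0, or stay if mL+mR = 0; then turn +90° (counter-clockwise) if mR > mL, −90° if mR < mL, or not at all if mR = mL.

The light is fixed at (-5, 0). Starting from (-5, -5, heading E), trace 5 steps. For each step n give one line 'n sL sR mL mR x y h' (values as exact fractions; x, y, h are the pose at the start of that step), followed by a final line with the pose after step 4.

0 12 12/13 66/13 -168/13 -5 -5 E
1 3/2 15/13 -21/52 -69/26 -6 -5 S
2 60/53 12 -606/53 -696/53 -6 -4 W
3 10/3 10/3 -5/3 -20/3 -5 -4 N
4 12 12/13 66/13 -168/13 -5 -5 E
final -6 -5 S

n=0: pose=(-5,-5,E); sL=12, sR=12/13; mL=66/13, mR=-168/13; mL+mR=-102/13 → advance -1; mR−mL=-18 → turn -1·90°
n=1: pose=(-6,-5,S); sL=3/2, sR=15/13; mL=-21/52, mR=-69/26; mL+mR=-159/52 → advance -1; mR−mL=-9/4 → turn -1·90°
n=2: pose=(-6,-4,W); sL=60/53, sR=12; mL=-606/53, mR=-696/53; mL+mR=-1302/53 → advance -1; mR−mL=-90/53 → turn -1·90°
n=3: pose=(-5,-4,N); sL=10/3, sR=10/3; mL=-5/3, mR=-20/3; mL+mR=-25/3 → advance -1; mR−mL=-5 → turn -1·90°
n=4: pose=(-5,-5,E); sL=12, sR=12/13; mL=66/13, mR=-168/13; mL+mR=-102/13 → advance -1; mR−mL=-18 → turn -1·90°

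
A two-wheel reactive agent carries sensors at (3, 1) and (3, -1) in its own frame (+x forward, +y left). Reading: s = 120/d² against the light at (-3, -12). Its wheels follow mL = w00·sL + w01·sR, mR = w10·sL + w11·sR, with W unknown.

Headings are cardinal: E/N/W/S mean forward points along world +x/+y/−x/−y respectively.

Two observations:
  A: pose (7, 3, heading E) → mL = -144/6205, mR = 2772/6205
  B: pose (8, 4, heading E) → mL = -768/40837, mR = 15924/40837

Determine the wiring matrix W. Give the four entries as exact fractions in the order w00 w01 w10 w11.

obs A: pose=(7,3,E) → sL=24/85, sR=24/73, mL=-144/6205, mR=2772/6205
obs B: pose=(8,4,E) → sL=24/97, sR=120/421, mL=-768/40837, mR=15924/40837
sensor matrix S = [[24/85, 24/73], [24/97, 120/421]]; det S = -43776/50678717
solve [mL_A; mL_B] = S·[w00; w01] and [mR_A; mR_B] = S·[w10; w11]:
  w00 = 1/2, w01 = -1/2, w10 = 1, w11 = 1/2

1/2 -1/2 1 1/2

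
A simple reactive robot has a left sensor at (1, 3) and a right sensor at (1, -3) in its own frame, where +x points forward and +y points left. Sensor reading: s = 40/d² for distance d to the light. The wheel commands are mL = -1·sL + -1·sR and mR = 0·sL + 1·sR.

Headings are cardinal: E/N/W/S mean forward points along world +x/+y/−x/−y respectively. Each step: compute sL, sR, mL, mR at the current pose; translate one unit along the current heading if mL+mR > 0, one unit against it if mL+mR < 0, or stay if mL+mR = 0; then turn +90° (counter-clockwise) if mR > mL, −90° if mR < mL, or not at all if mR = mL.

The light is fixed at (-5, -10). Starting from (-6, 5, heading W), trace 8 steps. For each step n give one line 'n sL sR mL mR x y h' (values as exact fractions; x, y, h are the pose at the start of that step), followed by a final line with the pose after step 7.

0 10/37 5/41 -595/1517 5/41 -6 5 W
1 8/41 8/41 -16/41 8/41 -5 5 S
2 20/181 4/17 -1064/3077 4/17 -5 6 E
3 8/61 40/293 -4784/17873 40/293 -6 6 N
4 10/37 5/41 -595/1517 5/41 -6 5 W
5 8/41 8/41 -16/41 8/41 -5 5 S
6 20/181 4/17 -1064/3077 4/17 -5 6 E
7 8/61 40/293 -4784/17873 40/293 -6 6 N
final -6 5 W

n=0: pose=(-6,5,W); sL=10/37, sR=5/41; mL=-595/1517, mR=5/41; mL+mR=-10/37 → advance -1; mR−mL=780/1517 → turn +1·90°
n=1: pose=(-5,5,S); sL=8/41, sR=8/41; mL=-16/41, mR=8/41; mL+mR=-8/41 → advance -1; mR−mL=24/41 → turn +1·90°
n=2: pose=(-5,6,E); sL=20/181, sR=4/17; mL=-1064/3077, mR=4/17; mL+mR=-20/181 → advance -1; mR−mL=1788/3077 → turn +1·90°
n=3: pose=(-6,6,N); sL=8/61, sR=40/293; mL=-4784/17873, mR=40/293; mL+mR=-8/61 → advance -1; mR−mL=7224/17873 → turn +1·90°
n=4: pose=(-6,5,W); sL=10/37, sR=5/41; mL=-595/1517, mR=5/41; mL+mR=-10/37 → advance -1; mR−mL=780/1517 → turn +1·90°
n=5: pose=(-5,5,S); sL=8/41, sR=8/41; mL=-16/41, mR=8/41; mL+mR=-8/41 → advance -1; mR−mL=24/41 → turn +1·90°
n=6: pose=(-5,6,E); sL=20/181, sR=4/17; mL=-1064/3077, mR=4/17; mL+mR=-20/181 → advance -1; mR−mL=1788/3077 → turn +1·90°
n=7: pose=(-6,6,N); sL=8/61, sR=40/293; mL=-4784/17873, mR=40/293; mL+mR=-8/61 → advance -1; mR−mL=7224/17873 → turn +1·90°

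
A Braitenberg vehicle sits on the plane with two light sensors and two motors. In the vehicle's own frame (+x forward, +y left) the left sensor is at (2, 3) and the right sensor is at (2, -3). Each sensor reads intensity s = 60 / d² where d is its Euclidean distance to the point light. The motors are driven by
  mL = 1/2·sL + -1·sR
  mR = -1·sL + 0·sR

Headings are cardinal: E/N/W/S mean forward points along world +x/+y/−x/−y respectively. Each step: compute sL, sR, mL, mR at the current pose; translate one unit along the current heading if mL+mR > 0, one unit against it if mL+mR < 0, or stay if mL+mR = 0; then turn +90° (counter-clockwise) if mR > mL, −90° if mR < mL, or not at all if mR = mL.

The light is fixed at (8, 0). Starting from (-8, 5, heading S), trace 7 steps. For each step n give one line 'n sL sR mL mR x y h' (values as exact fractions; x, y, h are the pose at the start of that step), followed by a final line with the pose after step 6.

0 30/89 6/37 21/3293 -30/89 -8 5 S
1 20/111 4/27 -58/999 -20/111 -8 6 W
2 15/97 15/52 -1065/5044 -15/97 -7 6 N
3 60/293 60/353 -6990/103429 -60/293 -7 5 W
4 30/169 6/17 -759/2873 -30/169 -6 5 N
5 60/257 12/61 -1254/15677 -60/257 -6 4 W
6 15/73 15/34 -420/1241 -15/73 -5 4 N
final -5 3 W

n=0: pose=(-8,5,S); sL=30/89, sR=6/37; mL=21/3293, mR=-30/89; mL+mR=-1089/3293 → advance -1; mR−mL=-1131/3293 → turn -1·90°
n=1: pose=(-8,6,W); sL=20/111, sR=4/27; mL=-58/999, mR=-20/111; mL+mR=-238/999 → advance -1; mR−mL=-122/999 → turn -1·90°
n=2: pose=(-7,6,N); sL=15/97, sR=15/52; mL=-1065/5044, mR=-15/97; mL+mR=-1845/5044 → advance -1; mR−mL=285/5044 → turn +1·90°
n=3: pose=(-7,5,W); sL=60/293, sR=60/353; mL=-6990/103429, mR=-60/293; mL+mR=-28170/103429 → advance -1; mR−mL=-14190/103429 → turn -1·90°
n=4: pose=(-6,5,N); sL=30/169, sR=6/17; mL=-759/2873, mR=-30/169; mL+mR=-1269/2873 → advance -1; mR−mL=249/2873 → turn +1·90°
n=5: pose=(-6,4,W); sL=60/257, sR=12/61; mL=-1254/15677, mR=-60/257; mL+mR=-4914/15677 → advance -1; mR−mL=-2406/15677 → turn -1·90°
n=6: pose=(-5,4,N); sL=15/73, sR=15/34; mL=-420/1241, mR=-15/73; mL+mR=-675/1241 → advance -1; mR−mL=165/1241 → turn +1·90°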